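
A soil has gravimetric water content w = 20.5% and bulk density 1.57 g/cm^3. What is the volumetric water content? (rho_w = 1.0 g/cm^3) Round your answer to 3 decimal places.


Step 1: theta = (w / 100) * BD / rho_w
Step 2: theta = (20.5 / 100) * 1.57 / 1.0
Step 3: theta = 0.205 * 1.57
Step 4: theta = 0.322

0.322


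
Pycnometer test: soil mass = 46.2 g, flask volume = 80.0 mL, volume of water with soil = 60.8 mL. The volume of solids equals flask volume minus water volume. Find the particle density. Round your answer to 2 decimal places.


Step 1: Volume of solids = flask volume - water volume with soil
Step 2: V_solids = 80.0 - 60.8 = 19.2 mL
Step 3: Particle density = mass / V_solids = 46.2 / 19.2 = 2.41 g/cm^3

2.41


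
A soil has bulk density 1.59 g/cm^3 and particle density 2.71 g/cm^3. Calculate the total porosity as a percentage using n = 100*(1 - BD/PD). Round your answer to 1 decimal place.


Step 1: Formula: n = 100 * (1 - BD / PD)
Step 2: n = 100 * (1 - 1.59 / 2.71)
Step 3: n = 100 * (1 - 0.58672)
Step 4: n = 41.3%

41.3


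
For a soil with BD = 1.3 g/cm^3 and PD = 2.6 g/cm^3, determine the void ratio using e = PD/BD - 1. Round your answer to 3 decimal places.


Step 1: e = PD / BD - 1
Step 2: e = 2.6 / 1.3 - 1
Step 3: e = 2.0 - 1
Step 4: e = 1.0

1.0


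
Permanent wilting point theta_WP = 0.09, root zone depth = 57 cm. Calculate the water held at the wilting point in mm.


Step 1: Water (mm) = theta_WP * depth * 10
Step 2: Water = 0.09 * 57 * 10
Step 3: Water = 51.3 mm

51.3


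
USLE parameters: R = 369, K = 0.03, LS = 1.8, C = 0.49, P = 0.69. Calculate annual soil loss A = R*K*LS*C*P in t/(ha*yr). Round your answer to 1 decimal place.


Step 1: A = R * K * LS * C * P
Step 2: R * K = 369 * 0.03 = 11.07
Step 3: (R*K) * LS = 11.07 * 1.8 = 19.926
Step 4: * C * P = 19.926 * 0.49 * 0.69 = 6.7
Step 5: A = 6.7 t/(ha*yr)

6.7


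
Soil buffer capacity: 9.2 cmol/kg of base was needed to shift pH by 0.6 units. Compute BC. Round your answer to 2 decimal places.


Step 1: BC = change in base / change in pH
Step 2: BC = 9.2 / 0.6
Step 3: BC = 15.33 cmol/(kg*pH unit)

15.33


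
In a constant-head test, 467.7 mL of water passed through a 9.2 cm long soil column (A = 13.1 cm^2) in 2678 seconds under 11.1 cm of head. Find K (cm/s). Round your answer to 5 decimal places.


Step 1: K = Q * L / (A * t * h)
Step 2: Numerator = 467.7 * 9.2 = 4302.84
Step 3: Denominator = 13.1 * 2678 * 11.1 = 389407.98
Step 4: K = 4302.84 / 389407.98 = 0.01105 cm/s

0.01105


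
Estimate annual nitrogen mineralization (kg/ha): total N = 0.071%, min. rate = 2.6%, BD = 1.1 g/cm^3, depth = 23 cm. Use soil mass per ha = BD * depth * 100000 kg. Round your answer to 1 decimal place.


Step 1: Soil mass per ha = BD * depth * 100000 = 1.1 * 23 * 100000 = 2530000 kg
Step 2: Total N pool = soil mass * N%/100 = 2530000 * 0.071/100 = 1796.3 kg/ha
Step 3: N mineralized = N pool * rate%/100 = 1796.3 * 2.6/100 = 46.7 kg/ha/yr

46.7


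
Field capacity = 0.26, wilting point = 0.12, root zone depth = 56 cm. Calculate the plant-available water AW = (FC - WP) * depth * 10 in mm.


Step 1: Available water = (FC - WP) * depth * 10
Step 2: AW = (0.26 - 0.12) * 56 * 10
Step 3: AW = 0.14 * 56 * 10
Step 4: AW = 78.4 mm

78.4


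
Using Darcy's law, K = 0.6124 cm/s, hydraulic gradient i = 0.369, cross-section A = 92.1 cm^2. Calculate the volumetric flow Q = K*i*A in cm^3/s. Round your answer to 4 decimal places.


Step 1: Apply Darcy's law: Q = K * i * A
Step 2: Q = 0.6124 * 0.369 * 92.1
Step 3: Q = 20.8124 cm^3/s

20.8124


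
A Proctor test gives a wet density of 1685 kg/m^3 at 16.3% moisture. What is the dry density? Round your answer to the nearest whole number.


Step 1: Dry density = wet density / (1 + w/100)
Step 2: Dry density = 1685 / (1 + 16.3/100)
Step 3: Dry density = 1685 / 1.163
Step 4: Dry density = 1449 kg/m^3

1449


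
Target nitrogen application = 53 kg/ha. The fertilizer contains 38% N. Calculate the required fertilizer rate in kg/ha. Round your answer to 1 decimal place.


Step 1: Fertilizer rate = target N / (N content / 100)
Step 2: Rate = 53 / (38 / 100)
Step 3: Rate = 53 / 0.38
Step 4: Rate = 139.5 kg/ha

139.5


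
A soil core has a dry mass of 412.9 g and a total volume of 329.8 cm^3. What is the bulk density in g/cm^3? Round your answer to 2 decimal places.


Step 1: Identify the formula: BD = dry mass / volume
Step 2: Substitute values: BD = 412.9 / 329.8
Step 3: BD = 1.25 g/cm^3

1.25


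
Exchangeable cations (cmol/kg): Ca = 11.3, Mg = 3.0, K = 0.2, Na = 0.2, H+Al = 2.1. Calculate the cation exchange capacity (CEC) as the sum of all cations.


Step 1: CEC = Ca + Mg + K + Na + (H+Al)
Step 2: CEC = 11.3 + 3.0 + 0.2 + 0.2 + 2.1
Step 3: CEC = 16.8 cmol/kg

16.8


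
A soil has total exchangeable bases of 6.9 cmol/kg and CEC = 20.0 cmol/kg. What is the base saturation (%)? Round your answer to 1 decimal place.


Step 1: BS = 100 * (sum of bases) / CEC
Step 2: BS = 100 * 6.9 / 20.0
Step 3: BS = 34.5%

34.5


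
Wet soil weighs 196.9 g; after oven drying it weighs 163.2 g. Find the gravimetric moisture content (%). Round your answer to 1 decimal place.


Step 1: Water mass = wet - dry = 196.9 - 163.2 = 33.7 g
Step 2: w = 100 * water mass / dry mass
Step 3: w = 100 * 33.7 / 163.2 = 20.6%

20.6


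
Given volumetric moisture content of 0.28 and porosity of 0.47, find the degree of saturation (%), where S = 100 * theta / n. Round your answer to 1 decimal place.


Step 1: S = 100 * theta_v / n
Step 2: S = 100 * 0.28 / 0.47
Step 3: S = 59.6%

59.6


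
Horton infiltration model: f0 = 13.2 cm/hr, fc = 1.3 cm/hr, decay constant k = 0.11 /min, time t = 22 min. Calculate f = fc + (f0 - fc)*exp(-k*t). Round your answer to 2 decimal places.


Step 1: f = fc + (f0 - fc) * exp(-k * t)
Step 2: exp(-0.11 * 22) = 0.088922
Step 3: f = 1.3 + (13.2 - 1.3) * 0.088922
Step 4: f = 1.3 + 11.9 * 0.088922
Step 5: f = 2.36 cm/hr

2.36


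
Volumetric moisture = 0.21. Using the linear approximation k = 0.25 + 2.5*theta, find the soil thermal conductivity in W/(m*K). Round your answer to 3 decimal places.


Step 1: k = 0.25 + 2.5 * theta
Step 2: k = 0.25 + 2.5 * 0.21
Step 3: k = 0.25 + 0.525
Step 4: k = 0.775 W/(m*K)

0.775


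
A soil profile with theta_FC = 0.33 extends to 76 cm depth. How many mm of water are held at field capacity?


Step 1: Water (mm) = theta_FC * depth (cm) * 10
Step 2: Water = 0.33 * 76 * 10
Step 3: Water = 250.8 mm

250.8


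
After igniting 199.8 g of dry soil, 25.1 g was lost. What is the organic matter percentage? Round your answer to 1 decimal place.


Step 1: OM% = 100 * LOI / sample mass
Step 2: OM = 100 * 25.1 / 199.8
Step 3: OM = 12.6%

12.6


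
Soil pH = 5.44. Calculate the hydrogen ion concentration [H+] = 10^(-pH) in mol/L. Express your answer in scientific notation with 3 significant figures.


Step 1: [H+] = 10^(-pH)
Step 2: [H+] = 10^(-5.44)
Step 3: [H+] = 3.63e-06 mol/L

3.63e-06


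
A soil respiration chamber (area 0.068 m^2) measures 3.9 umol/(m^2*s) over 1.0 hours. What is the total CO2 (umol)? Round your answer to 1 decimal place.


Step 1: Convert time to seconds: 1.0 hr * 3600 = 3600.0 s
Step 2: Total = flux * area * time_s
Step 3: Total = 3.9 * 0.068 * 3600.0
Step 4: Total = 954.7 umol

954.7


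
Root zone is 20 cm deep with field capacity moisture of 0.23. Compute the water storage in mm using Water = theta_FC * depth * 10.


Step 1: Water (mm) = theta_FC * depth (cm) * 10
Step 2: Water = 0.23 * 20 * 10
Step 3: Water = 46.0 mm

46.0


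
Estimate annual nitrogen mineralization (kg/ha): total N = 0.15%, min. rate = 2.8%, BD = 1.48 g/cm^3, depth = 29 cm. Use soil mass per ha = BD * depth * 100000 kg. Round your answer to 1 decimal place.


Step 1: Soil mass per ha = BD * depth * 100000 = 1.48 * 29 * 100000 = 4292000 kg
Step 2: Total N pool = soil mass * N%/100 = 4292000 * 0.15/100 = 6438.0 kg/ha
Step 3: N mineralized = N pool * rate%/100 = 6438.0 * 2.8/100 = 180.3 kg/ha/yr

180.3


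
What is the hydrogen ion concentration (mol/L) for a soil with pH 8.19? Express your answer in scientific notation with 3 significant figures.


Step 1: [H+] = 10^(-pH)
Step 2: [H+] = 10^(-8.19)
Step 3: [H+] = 6.46e-09 mol/L

6.46e-09


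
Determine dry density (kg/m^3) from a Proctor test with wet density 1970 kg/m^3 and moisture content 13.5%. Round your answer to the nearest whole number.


Step 1: Dry density = wet density / (1 + w/100)
Step 2: Dry density = 1970 / (1 + 13.5/100)
Step 3: Dry density = 1970 / 1.135
Step 4: Dry density = 1736 kg/m^3

1736


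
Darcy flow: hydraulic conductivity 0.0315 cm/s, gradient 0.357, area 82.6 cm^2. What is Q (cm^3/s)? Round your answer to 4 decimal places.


Step 1: Apply Darcy's law: Q = K * i * A
Step 2: Q = 0.0315 * 0.357 * 82.6
Step 3: Q = 0.9289 cm^3/s

0.9289


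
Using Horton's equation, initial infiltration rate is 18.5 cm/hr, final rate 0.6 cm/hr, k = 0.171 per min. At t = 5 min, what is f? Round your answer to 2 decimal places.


Step 1: f = fc + (f0 - fc) * exp(-k * t)
Step 2: exp(-0.171 * 5) = 0.425283
Step 3: f = 0.6 + (18.5 - 0.6) * 0.425283
Step 4: f = 0.6 + 17.9 * 0.425283
Step 5: f = 8.21 cm/hr

8.21


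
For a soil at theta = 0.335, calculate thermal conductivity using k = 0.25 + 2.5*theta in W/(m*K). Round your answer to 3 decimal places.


Step 1: k = 0.25 + 2.5 * theta
Step 2: k = 0.25 + 2.5 * 0.335
Step 3: k = 0.25 + 0.838
Step 4: k = 1.088 W/(m*K)

1.088


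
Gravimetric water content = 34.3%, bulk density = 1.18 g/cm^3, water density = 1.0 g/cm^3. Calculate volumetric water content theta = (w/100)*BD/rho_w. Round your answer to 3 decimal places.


Step 1: theta = (w / 100) * BD / rho_w
Step 2: theta = (34.3 / 100) * 1.18 / 1.0
Step 3: theta = 0.343 * 1.18
Step 4: theta = 0.405

0.405


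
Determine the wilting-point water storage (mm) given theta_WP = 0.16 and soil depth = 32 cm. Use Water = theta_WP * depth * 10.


Step 1: Water (mm) = theta_WP * depth * 10
Step 2: Water = 0.16 * 32 * 10
Step 3: Water = 51.2 mm

51.2


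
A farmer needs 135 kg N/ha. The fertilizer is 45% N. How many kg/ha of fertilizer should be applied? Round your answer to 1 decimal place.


Step 1: Fertilizer rate = target N / (N content / 100)
Step 2: Rate = 135 / (45 / 100)
Step 3: Rate = 135 / 0.45
Step 4: Rate = 300.0 kg/ha

300.0


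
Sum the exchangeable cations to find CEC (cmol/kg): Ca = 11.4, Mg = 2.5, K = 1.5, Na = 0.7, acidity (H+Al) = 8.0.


Step 1: CEC = Ca + Mg + K + Na + (H+Al)
Step 2: CEC = 11.4 + 2.5 + 1.5 + 0.7 + 8.0
Step 3: CEC = 24.1 cmol/kg

24.1


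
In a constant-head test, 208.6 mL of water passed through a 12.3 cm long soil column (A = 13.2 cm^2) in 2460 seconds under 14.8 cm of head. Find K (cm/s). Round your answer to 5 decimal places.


Step 1: K = Q * L / (A * t * h)
Step 2: Numerator = 208.6 * 12.3 = 2565.78
Step 3: Denominator = 13.2 * 2460 * 14.8 = 480585.6
Step 4: K = 2565.78 / 480585.6 = 0.00534 cm/s

0.00534


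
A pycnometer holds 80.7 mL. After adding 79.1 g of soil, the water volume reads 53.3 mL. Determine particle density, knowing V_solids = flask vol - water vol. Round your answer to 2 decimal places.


Step 1: Volume of solids = flask volume - water volume with soil
Step 2: V_solids = 80.7 - 53.3 = 27.4 mL
Step 3: Particle density = mass / V_solids = 79.1 / 27.4 = 2.89 g/cm^3

2.89


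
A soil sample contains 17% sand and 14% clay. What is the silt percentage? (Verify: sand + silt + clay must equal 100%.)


Step 1: sand + silt + clay = 100%
Step 2: silt = 100 - sand - clay
Step 3: silt = 100 - 17 - 14
Step 4: silt = 69%

69


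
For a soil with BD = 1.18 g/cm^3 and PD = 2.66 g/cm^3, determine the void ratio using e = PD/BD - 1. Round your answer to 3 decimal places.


Step 1: e = PD / BD - 1
Step 2: e = 2.66 / 1.18 - 1
Step 3: e = 2.25424 - 1
Step 4: e = 1.254

1.254


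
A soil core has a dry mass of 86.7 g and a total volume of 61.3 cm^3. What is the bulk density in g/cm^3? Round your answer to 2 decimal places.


Step 1: Identify the formula: BD = dry mass / volume
Step 2: Substitute values: BD = 86.7 / 61.3
Step 3: BD = 1.41 g/cm^3

1.41


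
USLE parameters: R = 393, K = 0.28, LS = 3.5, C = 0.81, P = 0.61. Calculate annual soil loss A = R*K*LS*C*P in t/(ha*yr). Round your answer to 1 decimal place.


Step 1: A = R * K * LS * C * P
Step 2: R * K = 393 * 0.28 = 110.04
Step 3: (R*K) * LS = 110.04 * 3.5 = 385.14
Step 4: * C * P = 385.14 * 0.81 * 0.61 = 190.3
Step 5: A = 190.3 t/(ha*yr)

190.3


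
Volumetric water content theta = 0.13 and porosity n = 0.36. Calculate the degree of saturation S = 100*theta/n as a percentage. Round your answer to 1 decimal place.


Step 1: S = 100 * theta_v / n
Step 2: S = 100 * 0.13 / 0.36
Step 3: S = 36.1%

36.1


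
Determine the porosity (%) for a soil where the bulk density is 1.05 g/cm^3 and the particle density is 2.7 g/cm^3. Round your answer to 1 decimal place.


Step 1: Formula: n = 100 * (1 - BD / PD)
Step 2: n = 100 * (1 - 1.05 / 2.7)
Step 3: n = 100 * (1 - 0.38889)
Step 4: n = 61.1%

61.1


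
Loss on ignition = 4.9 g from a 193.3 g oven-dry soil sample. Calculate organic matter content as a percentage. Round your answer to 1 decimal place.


Step 1: OM% = 100 * LOI / sample mass
Step 2: OM = 100 * 4.9 / 193.3
Step 3: OM = 2.5%

2.5


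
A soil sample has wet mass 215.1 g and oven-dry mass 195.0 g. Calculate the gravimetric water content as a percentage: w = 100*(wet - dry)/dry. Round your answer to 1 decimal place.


Step 1: Water mass = wet - dry = 215.1 - 195.0 = 20.1 g
Step 2: w = 100 * water mass / dry mass
Step 3: w = 100 * 20.1 / 195.0 = 10.3%

10.3


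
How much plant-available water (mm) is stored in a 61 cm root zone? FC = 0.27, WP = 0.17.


Step 1: Available water = (FC - WP) * depth * 10
Step 2: AW = (0.27 - 0.17) * 61 * 10
Step 3: AW = 0.1 * 61 * 10
Step 4: AW = 61.0 mm

61.0


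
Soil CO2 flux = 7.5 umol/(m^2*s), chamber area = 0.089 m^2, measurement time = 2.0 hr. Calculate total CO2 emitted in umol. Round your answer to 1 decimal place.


Step 1: Convert time to seconds: 2.0 hr * 3600 = 7200.0 s
Step 2: Total = flux * area * time_s
Step 3: Total = 7.5 * 0.089 * 7200.0
Step 4: Total = 4806.0 umol

4806.0


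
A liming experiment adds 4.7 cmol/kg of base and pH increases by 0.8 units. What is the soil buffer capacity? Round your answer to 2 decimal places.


Step 1: BC = change in base / change in pH
Step 2: BC = 4.7 / 0.8
Step 3: BC = 5.88 cmol/(kg*pH unit)

5.88


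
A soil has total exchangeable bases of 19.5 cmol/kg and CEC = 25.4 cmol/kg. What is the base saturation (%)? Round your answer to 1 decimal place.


Step 1: BS = 100 * (sum of bases) / CEC
Step 2: BS = 100 * 19.5 / 25.4
Step 3: BS = 76.8%

76.8


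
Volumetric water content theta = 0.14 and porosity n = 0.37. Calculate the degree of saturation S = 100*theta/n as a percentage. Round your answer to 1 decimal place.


Step 1: S = 100 * theta_v / n
Step 2: S = 100 * 0.14 / 0.37
Step 3: S = 37.8%

37.8


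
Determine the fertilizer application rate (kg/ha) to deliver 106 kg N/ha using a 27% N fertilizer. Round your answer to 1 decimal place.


Step 1: Fertilizer rate = target N / (N content / 100)
Step 2: Rate = 106 / (27 / 100)
Step 3: Rate = 106 / 0.27
Step 4: Rate = 392.6 kg/ha

392.6


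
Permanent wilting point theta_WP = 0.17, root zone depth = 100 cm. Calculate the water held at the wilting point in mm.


Step 1: Water (mm) = theta_WP * depth * 10
Step 2: Water = 0.17 * 100 * 10
Step 3: Water = 170.0 mm

170.0


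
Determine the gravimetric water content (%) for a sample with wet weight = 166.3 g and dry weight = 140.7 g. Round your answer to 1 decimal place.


Step 1: Water mass = wet - dry = 166.3 - 140.7 = 25.6 g
Step 2: w = 100 * water mass / dry mass
Step 3: w = 100 * 25.6 / 140.7 = 18.2%

18.2


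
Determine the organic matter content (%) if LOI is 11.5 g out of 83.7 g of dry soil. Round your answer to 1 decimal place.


Step 1: OM% = 100 * LOI / sample mass
Step 2: OM = 100 * 11.5 / 83.7
Step 3: OM = 13.7%

13.7


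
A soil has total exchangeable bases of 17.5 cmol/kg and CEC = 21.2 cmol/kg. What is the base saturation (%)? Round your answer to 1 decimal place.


Step 1: BS = 100 * (sum of bases) / CEC
Step 2: BS = 100 * 17.5 / 21.2
Step 3: BS = 82.5%

82.5


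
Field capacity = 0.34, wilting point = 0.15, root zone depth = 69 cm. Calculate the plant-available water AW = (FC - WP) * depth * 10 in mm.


Step 1: Available water = (FC - WP) * depth * 10
Step 2: AW = (0.34 - 0.15) * 69 * 10
Step 3: AW = 0.19 * 69 * 10
Step 4: AW = 131.1 mm

131.1


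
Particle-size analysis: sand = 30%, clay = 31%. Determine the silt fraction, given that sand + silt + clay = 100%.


Step 1: sand + silt + clay = 100%
Step 2: silt = 100 - sand - clay
Step 3: silt = 100 - 30 - 31
Step 4: silt = 39%

39


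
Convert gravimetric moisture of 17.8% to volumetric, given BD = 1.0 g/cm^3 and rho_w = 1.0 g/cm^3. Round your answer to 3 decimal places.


Step 1: theta = (w / 100) * BD / rho_w
Step 2: theta = (17.8 / 100) * 1.0 / 1.0
Step 3: theta = 0.178 * 1.0
Step 4: theta = 0.178

0.178


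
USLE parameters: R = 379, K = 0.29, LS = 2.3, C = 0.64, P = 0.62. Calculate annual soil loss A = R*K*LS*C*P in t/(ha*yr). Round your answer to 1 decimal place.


Step 1: A = R * K * LS * C * P
Step 2: R * K = 379 * 0.29 = 109.91
Step 3: (R*K) * LS = 109.91 * 2.3 = 252.793
Step 4: * C * P = 252.793 * 0.64 * 0.62 = 100.3
Step 5: A = 100.3 t/(ha*yr)

100.3


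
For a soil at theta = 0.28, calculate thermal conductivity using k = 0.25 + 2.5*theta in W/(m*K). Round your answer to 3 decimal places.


Step 1: k = 0.25 + 2.5 * theta
Step 2: k = 0.25 + 2.5 * 0.28
Step 3: k = 0.25 + 0.7
Step 4: k = 0.95 W/(m*K)

0.95


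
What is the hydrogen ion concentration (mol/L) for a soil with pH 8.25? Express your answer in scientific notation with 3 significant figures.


Step 1: [H+] = 10^(-pH)
Step 2: [H+] = 10^(-8.25)
Step 3: [H+] = 5.62e-09 mol/L

5.62e-09


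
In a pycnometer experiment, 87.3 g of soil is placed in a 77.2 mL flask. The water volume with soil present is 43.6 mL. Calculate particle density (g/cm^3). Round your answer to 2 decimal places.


Step 1: Volume of solids = flask volume - water volume with soil
Step 2: V_solids = 77.2 - 43.6 = 33.6 mL
Step 3: Particle density = mass / V_solids = 87.3 / 33.6 = 2.6 g/cm^3

2.6


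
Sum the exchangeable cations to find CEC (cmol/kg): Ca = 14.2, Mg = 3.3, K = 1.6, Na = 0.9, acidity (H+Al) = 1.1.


Step 1: CEC = Ca + Mg + K + Na + (H+Al)
Step 2: CEC = 14.2 + 3.3 + 1.6 + 0.9 + 1.1
Step 3: CEC = 21.1 cmol/kg

21.1


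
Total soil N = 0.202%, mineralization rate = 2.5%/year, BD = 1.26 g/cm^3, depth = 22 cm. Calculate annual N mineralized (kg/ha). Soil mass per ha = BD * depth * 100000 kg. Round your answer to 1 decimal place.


Step 1: Soil mass per ha = BD * depth * 100000 = 1.26 * 22 * 100000 = 2772000 kg
Step 2: Total N pool = soil mass * N%/100 = 2772000 * 0.202/100 = 5599.44 kg/ha
Step 3: N mineralized = N pool * rate%/100 = 5599.44 * 2.5/100 = 140.0 kg/ha/yr

140.0


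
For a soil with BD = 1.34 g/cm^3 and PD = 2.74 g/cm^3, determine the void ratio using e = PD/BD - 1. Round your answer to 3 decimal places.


Step 1: e = PD / BD - 1
Step 2: e = 2.74 / 1.34 - 1
Step 3: e = 2.04478 - 1
Step 4: e = 1.045

1.045


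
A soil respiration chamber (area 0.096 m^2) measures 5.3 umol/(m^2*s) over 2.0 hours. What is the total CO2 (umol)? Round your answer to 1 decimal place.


Step 1: Convert time to seconds: 2.0 hr * 3600 = 7200.0 s
Step 2: Total = flux * area * time_s
Step 3: Total = 5.3 * 0.096 * 7200.0
Step 4: Total = 3663.4 umol

3663.4


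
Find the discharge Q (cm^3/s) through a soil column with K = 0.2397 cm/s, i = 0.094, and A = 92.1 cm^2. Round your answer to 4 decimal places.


Step 1: Apply Darcy's law: Q = K * i * A
Step 2: Q = 0.2397 * 0.094 * 92.1
Step 3: Q = 2.0752 cm^3/s

2.0752


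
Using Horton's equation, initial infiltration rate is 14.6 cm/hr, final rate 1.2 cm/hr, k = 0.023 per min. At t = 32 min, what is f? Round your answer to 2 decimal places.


Step 1: f = fc + (f0 - fc) * exp(-k * t)
Step 2: exp(-0.023 * 32) = 0.479026
Step 3: f = 1.2 + (14.6 - 1.2) * 0.479026
Step 4: f = 1.2 + 13.4 * 0.479026
Step 5: f = 7.62 cm/hr

7.62


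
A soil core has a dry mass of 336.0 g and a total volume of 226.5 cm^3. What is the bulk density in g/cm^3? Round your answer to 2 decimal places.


Step 1: Identify the formula: BD = dry mass / volume
Step 2: Substitute values: BD = 336.0 / 226.5
Step 3: BD = 1.48 g/cm^3

1.48


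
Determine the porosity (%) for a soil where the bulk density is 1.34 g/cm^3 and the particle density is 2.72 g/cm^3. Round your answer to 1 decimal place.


Step 1: Formula: n = 100 * (1 - BD / PD)
Step 2: n = 100 * (1 - 1.34 / 2.72)
Step 3: n = 100 * (1 - 0.49265)
Step 4: n = 50.7%

50.7


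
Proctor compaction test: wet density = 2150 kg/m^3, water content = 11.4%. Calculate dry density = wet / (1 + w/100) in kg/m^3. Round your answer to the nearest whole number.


Step 1: Dry density = wet density / (1 + w/100)
Step 2: Dry density = 2150 / (1 + 11.4/100)
Step 3: Dry density = 2150 / 1.114
Step 4: Dry density = 1930 kg/m^3

1930


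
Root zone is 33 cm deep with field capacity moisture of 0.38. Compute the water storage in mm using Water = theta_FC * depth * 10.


Step 1: Water (mm) = theta_FC * depth (cm) * 10
Step 2: Water = 0.38 * 33 * 10
Step 3: Water = 125.4 mm

125.4


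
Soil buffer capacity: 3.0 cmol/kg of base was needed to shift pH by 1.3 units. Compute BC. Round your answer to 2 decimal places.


Step 1: BC = change in base / change in pH
Step 2: BC = 3.0 / 1.3
Step 3: BC = 2.31 cmol/(kg*pH unit)

2.31


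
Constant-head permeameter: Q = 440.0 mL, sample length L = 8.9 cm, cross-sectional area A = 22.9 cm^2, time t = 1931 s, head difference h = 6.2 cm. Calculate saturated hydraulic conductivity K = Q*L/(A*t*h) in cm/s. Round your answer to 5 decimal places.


Step 1: K = Q * L / (A * t * h)
Step 2: Numerator = 440.0 * 8.9 = 3916.0
Step 3: Denominator = 22.9 * 1931 * 6.2 = 274163.38
Step 4: K = 3916.0 / 274163.38 = 0.01428 cm/s

0.01428


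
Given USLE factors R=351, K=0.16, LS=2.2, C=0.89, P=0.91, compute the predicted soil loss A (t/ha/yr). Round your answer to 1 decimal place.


Step 1: A = R * K * LS * C * P
Step 2: R * K = 351 * 0.16 = 56.16
Step 3: (R*K) * LS = 56.16 * 2.2 = 123.552
Step 4: * C * P = 123.552 * 0.89 * 0.91 = 100.1
Step 5: A = 100.1 t/(ha*yr)

100.1


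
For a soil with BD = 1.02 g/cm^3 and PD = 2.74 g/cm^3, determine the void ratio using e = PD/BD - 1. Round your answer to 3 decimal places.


Step 1: e = PD / BD - 1
Step 2: e = 2.74 / 1.02 - 1
Step 3: e = 2.68627 - 1
Step 4: e = 1.686

1.686


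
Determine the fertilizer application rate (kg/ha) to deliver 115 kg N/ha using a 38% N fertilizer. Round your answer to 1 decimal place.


Step 1: Fertilizer rate = target N / (N content / 100)
Step 2: Rate = 115 / (38 / 100)
Step 3: Rate = 115 / 0.38
Step 4: Rate = 302.6 kg/ha

302.6


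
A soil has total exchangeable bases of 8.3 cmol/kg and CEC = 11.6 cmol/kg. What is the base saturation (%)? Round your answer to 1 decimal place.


Step 1: BS = 100 * (sum of bases) / CEC
Step 2: BS = 100 * 8.3 / 11.6
Step 3: BS = 71.6%

71.6


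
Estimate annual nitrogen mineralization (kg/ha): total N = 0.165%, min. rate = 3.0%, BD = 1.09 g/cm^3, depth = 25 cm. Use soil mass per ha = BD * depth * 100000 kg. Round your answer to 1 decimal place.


Step 1: Soil mass per ha = BD * depth * 100000 = 1.09 * 25 * 100000 = 2725000 kg
Step 2: Total N pool = soil mass * N%/100 = 2725000 * 0.165/100 = 4496.25 kg/ha
Step 3: N mineralized = N pool * rate%/100 = 4496.25 * 3.0/100 = 134.9 kg/ha/yr

134.9


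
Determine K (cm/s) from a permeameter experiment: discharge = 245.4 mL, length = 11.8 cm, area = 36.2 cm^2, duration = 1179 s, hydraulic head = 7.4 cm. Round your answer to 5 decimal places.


Step 1: K = Q * L / (A * t * h)
Step 2: Numerator = 245.4 * 11.8 = 2895.72
Step 3: Denominator = 36.2 * 1179 * 7.4 = 315830.52
Step 4: K = 2895.72 / 315830.52 = 0.00917 cm/s

0.00917


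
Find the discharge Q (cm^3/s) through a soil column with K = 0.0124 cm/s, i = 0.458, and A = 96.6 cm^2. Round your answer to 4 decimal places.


Step 1: Apply Darcy's law: Q = K * i * A
Step 2: Q = 0.0124 * 0.458 * 96.6
Step 3: Q = 0.5486 cm^3/s

0.5486


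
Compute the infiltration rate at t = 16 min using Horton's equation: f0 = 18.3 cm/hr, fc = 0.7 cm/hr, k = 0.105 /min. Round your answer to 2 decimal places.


Step 1: f = fc + (f0 - fc) * exp(-k * t)
Step 2: exp(-0.105 * 16) = 0.186374
Step 3: f = 0.7 + (18.3 - 0.7) * 0.186374
Step 4: f = 0.7 + 17.6 * 0.186374
Step 5: f = 3.98 cm/hr

3.98


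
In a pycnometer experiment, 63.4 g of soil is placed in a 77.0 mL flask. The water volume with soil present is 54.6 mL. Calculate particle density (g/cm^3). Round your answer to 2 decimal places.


Step 1: Volume of solids = flask volume - water volume with soil
Step 2: V_solids = 77.0 - 54.6 = 22.4 mL
Step 3: Particle density = mass / V_solids = 63.4 / 22.4 = 2.83 g/cm^3

2.83


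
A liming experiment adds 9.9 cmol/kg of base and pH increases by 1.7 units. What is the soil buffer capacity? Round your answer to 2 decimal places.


Step 1: BC = change in base / change in pH
Step 2: BC = 9.9 / 1.7
Step 3: BC = 5.82 cmol/(kg*pH unit)

5.82


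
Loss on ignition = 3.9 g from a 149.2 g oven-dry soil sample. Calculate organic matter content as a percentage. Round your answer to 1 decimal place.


Step 1: OM% = 100 * LOI / sample mass
Step 2: OM = 100 * 3.9 / 149.2
Step 3: OM = 2.6%

2.6


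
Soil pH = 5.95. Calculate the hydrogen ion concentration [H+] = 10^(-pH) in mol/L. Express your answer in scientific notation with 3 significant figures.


Step 1: [H+] = 10^(-pH)
Step 2: [H+] = 10^(-5.95)
Step 3: [H+] = 1.12e-06 mol/L

1.12e-06


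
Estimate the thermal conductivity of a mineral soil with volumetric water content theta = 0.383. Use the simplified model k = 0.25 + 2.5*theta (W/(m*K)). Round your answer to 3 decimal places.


Step 1: k = 0.25 + 2.5 * theta
Step 2: k = 0.25 + 2.5 * 0.383
Step 3: k = 0.25 + 0.958
Step 4: k = 1.208 W/(m*K)

1.208


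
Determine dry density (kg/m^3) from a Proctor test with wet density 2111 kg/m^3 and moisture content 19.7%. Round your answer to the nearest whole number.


Step 1: Dry density = wet density / (1 + w/100)
Step 2: Dry density = 2111 / (1 + 19.7/100)
Step 3: Dry density = 2111 / 1.197
Step 4: Dry density = 1764 kg/m^3

1764


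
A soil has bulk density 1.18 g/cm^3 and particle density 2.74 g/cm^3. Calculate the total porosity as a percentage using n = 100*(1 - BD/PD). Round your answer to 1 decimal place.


Step 1: Formula: n = 100 * (1 - BD / PD)
Step 2: n = 100 * (1 - 1.18 / 2.74)
Step 3: n = 100 * (1 - 0.43066)
Step 4: n = 56.9%

56.9


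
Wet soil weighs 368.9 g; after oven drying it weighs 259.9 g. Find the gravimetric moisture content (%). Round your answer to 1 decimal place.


Step 1: Water mass = wet - dry = 368.9 - 259.9 = 109.0 g
Step 2: w = 100 * water mass / dry mass
Step 3: w = 100 * 109.0 / 259.9 = 41.9%

41.9


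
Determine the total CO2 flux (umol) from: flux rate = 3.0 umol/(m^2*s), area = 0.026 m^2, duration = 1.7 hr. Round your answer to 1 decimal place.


Step 1: Convert time to seconds: 1.7 hr * 3600 = 6120.0 s
Step 2: Total = flux * area * time_s
Step 3: Total = 3.0 * 0.026 * 6120.0
Step 4: Total = 477.4 umol

477.4


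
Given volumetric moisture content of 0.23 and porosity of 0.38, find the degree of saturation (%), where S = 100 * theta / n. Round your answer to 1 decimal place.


Step 1: S = 100 * theta_v / n
Step 2: S = 100 * 0.23 / 0.38
Step 3: S = 60.5%

60.5


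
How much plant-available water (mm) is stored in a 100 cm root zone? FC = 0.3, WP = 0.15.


Step 1: Available water = (FC - WP) * depth * 10
Step 2: AW = (0.3 - 0.15) * 100 * 10
Step 3: AW = 0.15 * 100 * 10
Step 4: AW = 150.0 mm

150.0


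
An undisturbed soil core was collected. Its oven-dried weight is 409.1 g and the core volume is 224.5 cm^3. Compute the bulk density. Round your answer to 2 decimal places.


Step 1: Identify the formula: BD = dry mass / volume
Step 2: Substitute values: BD = 409.1 / 224.5
Step 3: BD = 1.82 g/cm^3

1.82


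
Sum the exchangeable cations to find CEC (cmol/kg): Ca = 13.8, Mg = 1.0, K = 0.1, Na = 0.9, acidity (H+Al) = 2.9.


Step 1: CEC = Ca + Mg + K + Na + (H+Al)
Step 2: CEC = 13.8 + 1.0 + 0.1 + 0.9 + 2.9
Step 3: CEC = 18.7 cmol/kg

18.7


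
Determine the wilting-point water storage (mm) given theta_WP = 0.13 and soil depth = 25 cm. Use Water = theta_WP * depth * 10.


Step 1: Water (mm) = theta_WP * depth * 10
Step 2: Water = 0.13 * 25 * 10
Step 3: Water = 32.5 mm

32.5


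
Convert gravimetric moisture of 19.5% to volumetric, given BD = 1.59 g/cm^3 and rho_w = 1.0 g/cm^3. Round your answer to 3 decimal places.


Step 1: theta = (w / 100) * BD / rho_w
Step 2: theta = (19.5 / 100) * 1.59 / 1.0
Step 3: theta = 0.195 * 1.59
Step 4: theta = 0.31

0.31


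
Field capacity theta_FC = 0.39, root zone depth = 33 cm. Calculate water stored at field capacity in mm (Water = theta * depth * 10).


Step 1: Water (mm) = theta_FC * depth (cm) * 10
Step 2: Water = 0.39 * 33 * 10
Step 3: Water = 128.7 mm

128.7


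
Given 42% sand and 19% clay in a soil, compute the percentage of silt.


Step 1: sand + silt + clay = 100%
Step 2: silt = 100 - sand - clay
Step 3: silt = 100 - 42 - 19
Step 4: silt = 39%

39


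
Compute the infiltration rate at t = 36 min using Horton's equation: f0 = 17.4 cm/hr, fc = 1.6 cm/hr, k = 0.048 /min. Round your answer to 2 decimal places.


Step 1: f = fc + (f0 - fc) * exp(-k * t)
Step 2: exp(-0.048 * 36) = 0.177639
Step 3: f = 1.6 + (17.4 - 1.6) * 0.177639
Step 4: f = 1.6 + 15.8 * 0.177639
Step 5: f = 4.41 cm/hr

4.41


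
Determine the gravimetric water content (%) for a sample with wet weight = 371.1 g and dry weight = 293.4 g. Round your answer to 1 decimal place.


Step 1: Water mass = wet - dry = 371.1 - 293.4 = 77.7 g
Step 2: w = 100 * water mass / dry mass
Step 3: w = 100 * 77.7 / 293.4 = 26.5%

26.5


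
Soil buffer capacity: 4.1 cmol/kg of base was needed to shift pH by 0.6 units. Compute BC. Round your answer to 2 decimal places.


Step 1: BC = change in base / change in pH
Step 2: BC = 4.1 / 0.6
Step 3: BC = 6.83 cmol/(kg*pH unit)

6.83


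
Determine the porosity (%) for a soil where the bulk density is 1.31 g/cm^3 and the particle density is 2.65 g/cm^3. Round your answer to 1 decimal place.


Step 1: Formula: n = 100 * (1 - BD / PD)
Step 2: n = 100 * (1 - 1.31 / 2.65)
Step 3: n = 100 * (1 - 0.49434)
Step 4: n = 50.6%

50.6


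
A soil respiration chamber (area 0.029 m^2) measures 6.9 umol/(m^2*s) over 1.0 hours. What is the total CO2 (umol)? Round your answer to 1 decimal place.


Step 1: Convert time to seconds: 1.0 hr * 3600 = 3600.0 s
Step 2: Total = flux * area * time_s
Step 3: Total = 6.9 * 0.029 * 3600.0
Step 4: Total = 720.4 umol

720.4


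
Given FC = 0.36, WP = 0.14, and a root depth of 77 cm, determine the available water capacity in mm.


Step 1: Available water = (FC - WP) * depth * 10
Step 2: AW = (0.36 - 0.14) * 77 * 10
Step 3: AW = 0.22 * 77 * 10
Step 4: AW = 169.4 mm

169.4


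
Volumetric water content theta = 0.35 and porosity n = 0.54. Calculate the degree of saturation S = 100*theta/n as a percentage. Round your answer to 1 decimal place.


Step 1: S = 100 * theta_v / n
Step 2: S = 100 * 0.35 / 0.54
Step 3: S = 64.8%

64.8


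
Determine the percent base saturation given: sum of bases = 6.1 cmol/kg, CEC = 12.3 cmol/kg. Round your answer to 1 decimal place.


Step 1: BS = 100 * (sum of bases) / CEC
Step 2: BS = 100 * 6.1 / 12.3
Step 3: BS = 49.6%

49.6


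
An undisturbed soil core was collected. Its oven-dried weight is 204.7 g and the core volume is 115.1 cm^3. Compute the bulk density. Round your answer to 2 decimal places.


Step 1: Identify the formula: BD = dry mass / volume
Step 2: Substitute values: BD = 204.7 / 115.1
Step 3: BD = 1.78 g/cm^3

1.78


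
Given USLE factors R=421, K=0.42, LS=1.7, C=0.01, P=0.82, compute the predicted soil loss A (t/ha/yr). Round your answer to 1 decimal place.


Step 1: A = R * K * LS * C * P
Step 2: R * K = 421 * 0.42 = 176.82
Step 3: (R*K) * LS = 176.82 * 1.7 = 300.594
Step 4: * C * P = 300.594 * 0.01 * 0.82 = 2.5
Step 5: A = 2.5 t/(ha*yr)

2.5


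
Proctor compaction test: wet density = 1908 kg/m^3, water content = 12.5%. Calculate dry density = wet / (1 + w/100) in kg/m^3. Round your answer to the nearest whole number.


Step 1: Dry density = wet density / (1 + w/100)
Step 2: Dry density = 1908 / (1 + 12.5/100)
Step 3: Dry density = 1908 / 1.125
Step 4: Dry density = 1696 kg/m^3

1696


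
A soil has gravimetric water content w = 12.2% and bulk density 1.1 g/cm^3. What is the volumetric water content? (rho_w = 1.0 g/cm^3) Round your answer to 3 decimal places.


Step 1: theta = (w / 100) * BD / rho_w
Step 2: theta = (12.2 / 100) * 1.1 / 1.0
Step 3: theta = 0.122 * 1.1
Step 4: theta = 0.134

0.134


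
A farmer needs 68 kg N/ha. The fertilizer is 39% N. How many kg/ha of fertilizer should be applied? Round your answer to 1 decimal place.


Step 1: Fertilizer rate = target N / (N content / 100)
Step 2: Rate = 68 / (39 / 100)
Step 3: Rate = 68 / 0.39
Step 4: Rate = 174.4 kg/ha

174.4


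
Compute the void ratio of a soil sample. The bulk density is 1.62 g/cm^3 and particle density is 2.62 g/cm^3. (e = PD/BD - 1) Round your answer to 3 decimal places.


Step 1: e = PD / BD - 1
Step 2: e = 2.62 / 1.62 - 1
Step 3: e = 1.61728 - 1
Step 4: e = 0.617

0.617


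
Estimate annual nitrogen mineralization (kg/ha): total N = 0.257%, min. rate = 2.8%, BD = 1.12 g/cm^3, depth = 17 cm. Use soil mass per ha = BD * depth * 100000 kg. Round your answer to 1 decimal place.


Step 1: Soil mass per ha = BD * depth * 100000 = 1.12 * 17 * 100000 = 1904000 kg
Step 2: Total N pool = soil mass * N%/100 = 1904000 * 0.257/100 = 4893.28 kg/ha
Step 3: N mineralized = N pool * rate%/100 = 4893.28 * 2.8/100 = 137.0 kg/ha/yr

137.0


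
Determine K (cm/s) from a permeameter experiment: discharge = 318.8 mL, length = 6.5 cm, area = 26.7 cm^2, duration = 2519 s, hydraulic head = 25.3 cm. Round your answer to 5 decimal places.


Step 1: K = Q * L / (A * t * h)
Step 2: Numerator = 318.8 * 6.5 = 2072.2
Step 3: Denominator = 26.7 * 2519 * 25.3 = 1701609.69
Step 4: K = 2072.2 / 1701609.69 = 0.00122 cm/s

0.00122


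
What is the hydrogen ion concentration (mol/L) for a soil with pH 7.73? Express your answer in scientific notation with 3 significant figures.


Step 1: [H+] = 10^(-pH)
Step 2: [H+] = 10^(-7.73)
Step 3: [H+] = 1.86e-08 mol/L

1.86e-08


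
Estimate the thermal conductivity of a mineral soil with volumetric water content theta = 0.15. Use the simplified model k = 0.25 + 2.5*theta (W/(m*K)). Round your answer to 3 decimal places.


Step 1: k = 0.25 + 2.5 * theta
Step 2: k = 0.25 + 2.5 * 0.15
Step 3: k = 0.25 + 0.375
Step 4: k = 0.625 W/(m*K)

0.625


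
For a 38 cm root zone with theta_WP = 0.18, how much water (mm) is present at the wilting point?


Step 1: Water (mm) = theta_WP * depth * 10
Step 2: Water = 0.18 * 38 * 10
Step 3: Water = 68.4 mm

68.4


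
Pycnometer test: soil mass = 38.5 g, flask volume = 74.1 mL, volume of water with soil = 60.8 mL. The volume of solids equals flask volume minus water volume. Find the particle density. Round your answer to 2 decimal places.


Step 1: Volume of solids = flask volume - water volume with soil
Step 2: V_solids = 74.1 - 60.8 = 13.3 mL
Step 3: Particle density = mass / V_solids = 38.5 / 13.3 = 2.89 g/cm^3

2.89


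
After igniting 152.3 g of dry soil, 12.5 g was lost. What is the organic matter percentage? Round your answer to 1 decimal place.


Step 1: OM% = 100 * LOI / sample mass
Step 2: OM = 100 * 12.5 / 152.3
Step 3: OM = 8.2%

8.2


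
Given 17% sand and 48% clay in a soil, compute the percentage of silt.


Step 1: sand + silt + clay = 100%
Step 2: silt = 100 - sand - clay
Step 3: silt = 100 - 17 - 48
Step 4: silt = 35%

35


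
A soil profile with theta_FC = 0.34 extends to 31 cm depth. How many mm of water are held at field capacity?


Step 1: Water (mm) = theta_FC * depth (cm) * 10
Step 2: Water = 0.34 * 31 * 10
Step 3: Water = 105.4 mm

105.4


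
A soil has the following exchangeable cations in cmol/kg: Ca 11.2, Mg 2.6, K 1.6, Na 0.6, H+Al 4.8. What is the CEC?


Step 1: CEC = Ca + Mg + K + Na + (H+Al)
Step 2: CEC = 11.2 + 2.6 + 1.6 + 0.6 + 4.8
Step 3: CEC = 20.8 cmol/kg

20.8


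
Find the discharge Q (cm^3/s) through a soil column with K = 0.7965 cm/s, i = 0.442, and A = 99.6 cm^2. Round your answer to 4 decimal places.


Step 1: Apply Darcy's law: Q = K * i * A
Step 2: Q = 0.7965 * 0.442 * 99.6
Step 3: Q = 35.0645 cm^3/s

35.0645


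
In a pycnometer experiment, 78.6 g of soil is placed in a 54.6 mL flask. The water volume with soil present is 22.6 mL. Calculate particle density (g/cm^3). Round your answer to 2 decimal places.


Step 1: Volume of solids = flask volume - water volume with soil
Step 2: V_solids = 54.6 - 22.6 = 32.0 mL
Step 3: Particle density = mass / V_solids = 78.6 / 32.0 = 2.46 g/cm^3

2.46


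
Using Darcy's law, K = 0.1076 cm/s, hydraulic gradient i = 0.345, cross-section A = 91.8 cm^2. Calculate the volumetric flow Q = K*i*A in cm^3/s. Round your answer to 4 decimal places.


Step 1: Apply Darcy's law: Q = K * i * A
Step 2: Q = 0.1076 * 0.345 * 91.8
Step 3: Q = 3.4078 cm^3/s

3.4078


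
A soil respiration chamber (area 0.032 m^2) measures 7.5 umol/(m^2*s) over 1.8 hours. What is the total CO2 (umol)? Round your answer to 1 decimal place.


Step 1: Convert time to seconds: 1.8 hr * 3600 = 6480.0 s
Step 2: Total = flux * area * time_s
Step 3: Total = 7.5 * 0.032 * 6480.0
Step 4: Total = 1555.2 umol

1555.2


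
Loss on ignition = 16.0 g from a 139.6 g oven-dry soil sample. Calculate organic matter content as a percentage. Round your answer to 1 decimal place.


Step 1: OM% = 100 * LOI / sample mass
Step 2: OM = 100 * 16.0 / 139.6
Step 3: OM = 11.5%

11.5


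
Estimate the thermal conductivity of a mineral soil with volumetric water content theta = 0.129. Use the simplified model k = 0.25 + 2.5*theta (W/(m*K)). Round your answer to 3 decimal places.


Step 1: k = 0.25 + 2.5 * theta
Step 2: k = 0.25 + 2.5 * 0.129
Step 3: k = 0.25 + 0.323
Step 4: k = 0.573 W/(m*K)

0.573


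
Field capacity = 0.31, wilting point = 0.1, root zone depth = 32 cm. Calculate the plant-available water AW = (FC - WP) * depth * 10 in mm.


Step 1: Available water = (FC - WP) * depth * 10
Step 2: AW = (0.31 - 0.1) * 32 * 10
Step 3: AW = 0.21 * 32 * 10
Step 4: AW = 67.2 mm

67.2


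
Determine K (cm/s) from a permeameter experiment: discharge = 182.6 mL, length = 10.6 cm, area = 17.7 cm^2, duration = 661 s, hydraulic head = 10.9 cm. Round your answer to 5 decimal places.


Step 1: K = Q * L / (A * t * h)
Step 2: Numerator = 182.6 * 10.6 = 1935.56
Step 3: Denominator = 17.7 * 661 * 10.9 = 127526.73
Step 4: K = 1935.56 / 127526.73 = 0.01518 cm/s

0.01518


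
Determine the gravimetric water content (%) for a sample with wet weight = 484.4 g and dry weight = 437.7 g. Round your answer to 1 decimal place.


Step 1: Water mass = wet - dry = 484.4 - 437.7 = 46.7 g
Step 2: w = 100 * water mass / dry mass
Step 3: w = 100 * 46.7 / 437.7 = 10.7%

10.7


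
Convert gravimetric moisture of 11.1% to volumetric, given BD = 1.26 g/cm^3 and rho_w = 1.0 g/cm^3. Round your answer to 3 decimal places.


Step 1: theta = (w / 100) * BD / rho_w
Step 2: theta = (11.1 / 100) * 1.26 / 1.0
Step 3: theta = 0.111 * 1.26
Step 4: theta = 0.14

0.14
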